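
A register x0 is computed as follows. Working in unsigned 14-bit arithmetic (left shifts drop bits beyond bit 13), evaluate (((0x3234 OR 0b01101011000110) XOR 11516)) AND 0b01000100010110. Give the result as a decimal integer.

0x3234 = 11001000110100
0b01101011000110 = 01101011000110
→ OR → 11101011110110 = 15094
11516 = 10110011111100
→ XOR → 01011000001010 = 5642
0b01000100010110 = 01000100010110
→ AND → 01000000000010 = 4098

4098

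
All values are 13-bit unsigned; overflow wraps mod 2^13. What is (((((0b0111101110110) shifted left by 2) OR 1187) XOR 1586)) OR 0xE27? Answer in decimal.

8175

0b0111101110110 = 0111101110110
→ shifted left by 2 (mod 2^13) → 1110111011000 = 7640
1187 = 0010010100011
→ OR → 1110111111011 = 7675
1586 = 0011000110010
→ XOR → 1101111001001 = 7113
0xE27 = 0111000100111
→ OR → 1111111101111 = 8175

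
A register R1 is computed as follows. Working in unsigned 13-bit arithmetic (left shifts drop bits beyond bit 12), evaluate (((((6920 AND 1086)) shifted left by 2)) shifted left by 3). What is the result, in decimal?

256

6920 = 1101100001000
1086 = 0010000111110
→ AND → 0000000001000 = 8
→ shifted left by 2 (mod 2^13) → 0000000100000 = 32
→ shifted left by 3 (mod 2^13) → 0000100000000 = 256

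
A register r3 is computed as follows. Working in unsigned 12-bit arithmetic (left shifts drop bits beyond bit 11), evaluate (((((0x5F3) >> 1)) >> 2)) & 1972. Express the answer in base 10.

180

0x5F3 = 010111110011
→ >> 1 → 001011111001 = 761
→ >> 2 → 000010111110 = 190
1972 = 011110110100
→ & → 000010110100 = 180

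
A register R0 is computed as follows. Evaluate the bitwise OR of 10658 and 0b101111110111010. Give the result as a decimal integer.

10658 = 010100110100010
b = 101111110111010
 OR → 111111110111010 = 32698

32698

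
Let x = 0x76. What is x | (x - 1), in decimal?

x = 1110110 = 118
x - 1 = 1110101
OR    = 1110111 = 119
(x | (x - 1) sets all bits below the lowest set bit.)

119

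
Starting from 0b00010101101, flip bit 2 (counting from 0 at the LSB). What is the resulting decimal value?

169

x = 00010101101
bit 2 is currently 1; toggle it via x ^ (1 << 2) = x ^ 4
→ 00010101001 = 169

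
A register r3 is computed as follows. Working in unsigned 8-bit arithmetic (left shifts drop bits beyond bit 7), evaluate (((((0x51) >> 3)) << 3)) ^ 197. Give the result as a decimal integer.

149

0x51 = 01010001
→ >> 3 → 00001010 = 10
→ << 3 (mod 2^8) → 01010000 = 80
197 = 11000101
→ ^ → 10010101 = 149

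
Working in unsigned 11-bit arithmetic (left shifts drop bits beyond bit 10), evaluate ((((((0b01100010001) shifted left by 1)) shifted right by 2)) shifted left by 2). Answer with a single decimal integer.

1568

0b01100010001 = 01100010001
→ shifted left by 1 (mod 2^11) → 11000100010 = 1570
→ shifted right by 2 → 00110001000 = 392
→ shifted left by 2 (mod 2^11) → 11000100000 = 1568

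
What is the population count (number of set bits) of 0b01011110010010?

n = 1011110010010
Count the 1s: 1 + 1 + 1 + 1 + 1 + 1 + 1 = 7

7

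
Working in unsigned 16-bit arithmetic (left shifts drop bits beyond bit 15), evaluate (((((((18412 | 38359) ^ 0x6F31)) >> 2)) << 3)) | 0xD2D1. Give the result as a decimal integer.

62425

18412 = 0100011111101100
38359 = 1001010111010111
→ | → 1101011111111111 = 55295
0x6F31 = 0110111100110001
→ ^ → 1011100011001110 = 47310
→ >> 2 → 0010111000110011 = 11827
→ << 3 (mod 2^16) → 0111000110011000 = 29080
0xD2D1 = 1101001011010001
→ | → 1111001111011001 = 62425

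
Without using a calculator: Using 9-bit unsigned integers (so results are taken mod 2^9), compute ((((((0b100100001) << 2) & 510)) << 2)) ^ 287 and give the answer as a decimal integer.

271

0b100100001 = 100100001
→ << 2 (mod 2^9) → 010000100 = 132
510 = 111111110
→ & → 010000100 = 132
→ << 2 (mod 2^9) → 000010000 = 16
287 = 100011111
→ ^ → 100001111 = 271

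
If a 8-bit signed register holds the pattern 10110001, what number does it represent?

pattern = 10110001 (MSB is 1 ⇒ negative)
Invert: 01001110, add 1 → 01001111 = 79, so the value is -79.
(Equivalently: 177 - 2^8 = 177 - 256 = -79.)

-79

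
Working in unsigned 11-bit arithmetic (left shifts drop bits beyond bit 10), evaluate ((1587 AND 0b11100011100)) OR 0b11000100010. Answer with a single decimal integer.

1587 = 11000110011
0b11100011100 = 11100011100
→ AND → 11000010000 = 1552
0b11000100010 = 11000100010
→ OR → 11000110010 = 1586

1586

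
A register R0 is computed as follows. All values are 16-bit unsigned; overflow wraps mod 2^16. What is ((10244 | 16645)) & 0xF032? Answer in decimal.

24576

10244 = 0010100000000100
16645 = 0100000100000101
→ | → 0110100100000101 = 26885
0xF032 = 1111000000110010
→ & → 0110000000000000 = 24576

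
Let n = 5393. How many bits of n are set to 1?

5393 = 1010100010001
Count the 1s: 1 + 1 + 1 + 1 + 1 = 5

5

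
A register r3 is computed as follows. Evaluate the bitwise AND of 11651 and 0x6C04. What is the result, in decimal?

11264

11651 = 010110110000011
0x6C04 = 110110000000100
AND → 010110000000000 = 11264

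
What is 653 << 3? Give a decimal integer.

5224

653 = 0001010001101
shift left by 3 → 1010001101000 = 5224
(equivalently, 653 × 2^3 = 653 × 8)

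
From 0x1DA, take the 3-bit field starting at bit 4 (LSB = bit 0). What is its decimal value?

v = 0111011010
Shift right by 4: 011101
Mask low 3 bits: 101 = 5

5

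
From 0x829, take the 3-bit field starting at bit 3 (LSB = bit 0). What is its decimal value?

v = 00100000101001
Shift right by 3: 00100000101
Mask low 3 bits: 101 = 5

5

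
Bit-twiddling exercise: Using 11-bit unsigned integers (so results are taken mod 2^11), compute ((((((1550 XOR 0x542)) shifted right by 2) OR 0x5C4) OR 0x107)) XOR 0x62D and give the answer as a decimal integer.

1018

1550 = 11000001110
0x542 = 10101000010
→ XOR → 01101001100 = 844
→ shifted right by 2 → 00011010011 = 211
0x5C4 = 10111000100
→ OR → 10111010111 = 1495
0x107 = 00100000111
→ OR → 10111010111 = 1495
0x62D = 11000101101
→ XOR → 01111111010 = 1018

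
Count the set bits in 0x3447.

0x3447 = 11010001000111
Count the 1s: 1 + 1 + 1 + 1 + 1 + 1 + 1 = 7

7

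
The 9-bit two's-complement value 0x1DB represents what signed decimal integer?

pattern = 111011011 (MSB is 1 ⇒ negative)
Invert: 000100100, add 1 → 000100101 = 37, so the value is -37.
(Equivalently: 475 - 2^9 = 475 - 512 = -37.)

-37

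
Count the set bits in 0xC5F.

8

0xC5F = 110001011111
Count the 1s: 1 + 1 + 1 + 1 + 1 + 1 + 1 + 1 = 8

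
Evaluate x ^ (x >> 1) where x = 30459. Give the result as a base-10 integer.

19846

x = 111011011111011 = 30459
x>>1 = 011101101111101
XOR  = 100110110000110 = 19846
(x ^ (x >> 1) gives the standard binary-reflected Gray code of x.)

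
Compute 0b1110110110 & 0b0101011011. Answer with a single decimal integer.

a = 1110110110
b = 0101011011
AND → 0100010010 = 274

274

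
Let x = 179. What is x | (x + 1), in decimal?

x = 10110011 = 179
x + 1 = 10110100
OR    = 10110111 = 183
(x | (x + 1) sets the lowest cleared bit.)

183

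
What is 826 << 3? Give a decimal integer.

6608

826 = 0001100111010
shift left by 3 → 1100111010000 = 6608
(equivalently, 826 × 2^3 = 826 × 8)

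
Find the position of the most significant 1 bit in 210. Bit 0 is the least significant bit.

7

210 = 11010010
The topmost 1 is at position 7 (since 2^7 = 128 ≤ 210 < 256).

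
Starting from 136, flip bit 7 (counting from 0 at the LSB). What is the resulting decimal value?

x = 0010001000
bit 7 is currently 1; toggle it via x ^ (1 << 7) = x ^ 128
→ 0000001000 = 8

8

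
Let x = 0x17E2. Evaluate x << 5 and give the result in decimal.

195648

0x17E2 = 000001011111100010
shift left by 5 → 101111110001000000 = 195648
(equivalently, 6114 × 2^5 = 6114 × 32)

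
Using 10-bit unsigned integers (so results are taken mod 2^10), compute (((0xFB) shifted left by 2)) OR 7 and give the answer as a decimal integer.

0xFB = 0011111011
→ shifted left by 2 (mod 2^10) → 1111101100 = 1004
7 = 0000000111
→ OR → 1111101111 = 1007

1007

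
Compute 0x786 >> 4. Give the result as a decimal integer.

120

0x786 = 11110000110
shift right by 4 → 00001111000 = 120
(equivalently, floor(1926 / 16))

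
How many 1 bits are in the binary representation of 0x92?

3

0x92 = 10010010
Count the 1s: 1 + 1 + 1 = 3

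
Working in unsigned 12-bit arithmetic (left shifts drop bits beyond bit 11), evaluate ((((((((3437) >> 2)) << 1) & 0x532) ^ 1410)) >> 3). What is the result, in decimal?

3437 = 110101101101
→ >> 2 → 001101011011 = 859
→ << 1 (mod 2^12) → 011010110110 = 1718
0x532 = 010100110010
→ & → 010000110010 = 1074
1410 = 010110000010
→ ^ → 000110110000 = 432
→ >> 3 → 000000110110 = 54

54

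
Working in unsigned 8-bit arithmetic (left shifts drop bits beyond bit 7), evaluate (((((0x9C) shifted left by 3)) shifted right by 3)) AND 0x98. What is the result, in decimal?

24

0x9C = 10011100
→ shifted left by 3 (mod 2^8) → 11100000 = 224
→ shifted right by 3 → 00011100 = 28
0x98 = 10011000
→ AND → 00011000 = 24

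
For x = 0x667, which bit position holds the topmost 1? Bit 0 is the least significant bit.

0x667 = 11001100111
The topmost 1 is at position 10 (since 2^10 = 1024 ≤ 1639 < 2048).

10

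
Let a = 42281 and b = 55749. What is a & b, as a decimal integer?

33025

42281 = 1010010100101001
55749 = 1101100111000101
AND → 1000000100000001 = 33025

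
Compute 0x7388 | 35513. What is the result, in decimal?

0x7388 = 0111001110001000
35513 = 1000101010111001
 OR → 1111101110111001 = 64441

64441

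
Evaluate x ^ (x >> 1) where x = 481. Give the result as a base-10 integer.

x = 111100001 = 481
x>>1 = 011110000
XOR  = 100010001 = 273
(x ^ (x >> 1) gives the standard binary-reflected Gray code of x.)

273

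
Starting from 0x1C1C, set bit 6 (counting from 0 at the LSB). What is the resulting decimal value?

x = 01110000011100
bit 6 is currently 0; set it via x | (1 << 6) = x | 64
→ 01110001011100 = 7260

7260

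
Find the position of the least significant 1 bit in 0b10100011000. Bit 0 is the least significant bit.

0b10100011000 = 10100011000
Trailing zeros: 3, so the lowest set bit is bit 3 (value 8).

3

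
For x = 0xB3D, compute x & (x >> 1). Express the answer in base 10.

284

x = 101100111101 = 2877
x>>1 = 010110011110
AND  = 000100011100 = 284
(x & (x >> 1) has a 1 wherever x has two consecutive 1 bits.)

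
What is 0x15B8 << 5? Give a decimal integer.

177920

0x15B8 = 000001010110111000
shift left by 5 → 101011011100000000 = 177920
(equivalently, 5560 × 2^5 = 5560 × 32)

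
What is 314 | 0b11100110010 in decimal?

1850

314 = 00100111010
b = 11100110010
 OR → 11100111010 = 1850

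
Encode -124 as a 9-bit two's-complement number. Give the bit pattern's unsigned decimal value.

388

124 in 9 bits: 001111100
Invert: 110000011
Add 1:  110000100 = 388
(Check: 2^9 - 124 = 512 - 124 = 388.)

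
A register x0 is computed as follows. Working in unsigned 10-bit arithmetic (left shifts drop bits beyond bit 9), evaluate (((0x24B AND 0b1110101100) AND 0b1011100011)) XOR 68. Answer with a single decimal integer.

580

0x24B = 1001001011
0b1110101100 = 1110101100
→ AND → 1000001000 = 520
0b1011100011 = 1011100011
→ AND → 1000000000 = 512
68 = 0001000100
→ XOR → 1001000100 = 580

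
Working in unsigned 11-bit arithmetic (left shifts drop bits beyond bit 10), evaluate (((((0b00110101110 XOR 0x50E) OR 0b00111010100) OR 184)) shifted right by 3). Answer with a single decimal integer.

0b00110101110 = 00110101110
0x50E = 10100001110
→ XOR → 10010100000 = 1184
0b00111010100 = 00111010100
→ OR → 10111110100 = 1524
184 = 00010111000
→ OR → 10111111100 = 1532
→ shifted right by 3 → 00010111111 = 191

191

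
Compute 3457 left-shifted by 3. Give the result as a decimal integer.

3457 = 000110110000001
shift left by 3 → 110110000001000 = 27656
(equivalently, 3457 × 2^3 = 3457 × 8)

27656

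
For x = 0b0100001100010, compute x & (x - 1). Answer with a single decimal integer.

x = 100001100010 = 2146
x - 1 = 100001100001
AND   = 100001100000 = 2144
(x & (x - 1) clears the lowest set bit of x.)

2144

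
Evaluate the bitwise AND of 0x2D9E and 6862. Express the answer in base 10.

2190

0x2D9E = 10110110011110
6862 = 01101011001110
AND → 00100010001110 = 2190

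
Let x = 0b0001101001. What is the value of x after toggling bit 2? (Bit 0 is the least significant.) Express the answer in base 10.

x = 0001101001
bit 2 is currently 0; toggle it via x ^ (1 << 2) = x ^ 4
→ 0001101101 = 109

109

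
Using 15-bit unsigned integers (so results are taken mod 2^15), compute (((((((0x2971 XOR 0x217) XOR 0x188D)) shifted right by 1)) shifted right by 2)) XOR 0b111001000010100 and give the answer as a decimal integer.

0x2971 = 010100101110001
0x217 = 000001000010111
→ XOR → 010101101100110 = 11110
0x188D = 001100010001101
→ XOR → 011001111101011 = 13291
→ shifted right by 1 → 001100111110101 = 6645
→ shifted right by 2 → 000011001111101 = 1661
0b111001000010100 = 111001000010100
→ XOR → 111010001101001 = 29801

29801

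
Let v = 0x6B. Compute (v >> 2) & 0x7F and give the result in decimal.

v = 0001101011
Shift right by 2: 00011010
Mask low 7 bits: 0011010 = 26

26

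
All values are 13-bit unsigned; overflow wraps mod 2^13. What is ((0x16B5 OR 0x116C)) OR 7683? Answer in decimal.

0x16B5 = 1011010110101
0x116C = 1000101101100
→ OR → 1011111111101 = 6141
7683 = 1111000000011
→ OR → 1111111111111 = 8191

8191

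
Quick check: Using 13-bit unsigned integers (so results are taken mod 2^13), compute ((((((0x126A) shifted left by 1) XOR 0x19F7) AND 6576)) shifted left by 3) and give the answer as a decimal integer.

0x126A = 1001001101010
→ shifted left by 1 (mod 2^13) → 0010011010100 = 1236
0x19F7 = 1100111110111
→ XOR → 1110100100011 = 7459
6576 = 1100110110000
→ AND → 1100100100000 = 6432
→ shifted left by 3 (mod 2^13) → 0100100000000 = 2304

2304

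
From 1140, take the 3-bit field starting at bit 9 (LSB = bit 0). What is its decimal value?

2

v = 010001110100
Shift right by 9: 010
Mask low 3 bits: 010 = 2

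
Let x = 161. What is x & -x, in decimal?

x = 10100001 = 161
-x (two's complement) = …01011111
AND   = 00000001 = 1
(x & -x isolates the lowest set bit of x.)

1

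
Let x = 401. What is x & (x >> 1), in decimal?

x = 110010001 = 401
x>>1 = 011001000
AND  = 010000000 = 128
(x & (x >> 1) has a 1 wherever x has two consecutive 1 bits.)

128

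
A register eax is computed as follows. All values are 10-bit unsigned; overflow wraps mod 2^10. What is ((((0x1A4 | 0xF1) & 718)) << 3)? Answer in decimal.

0x1A4 = 0110100100
0xF1 = 0011110001
→ | → 0111110101 = 501
718 = 1011001110
→ & → 0011000100 = 196
→ << 3 (mod 2^10) → 1000100000 = 544

544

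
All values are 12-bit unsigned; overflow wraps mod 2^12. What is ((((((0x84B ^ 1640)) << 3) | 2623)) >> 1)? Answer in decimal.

0x84B = 100001001011
1640 = 011001101000
→ ^ → 111000100011 = 3619
→ << 3 (mod 2^12) → 000100011000 = 280
2623 = 101000111111
→ | → 101100111111 = 2879
→ >> 1 → 010110011111 = 1439

1439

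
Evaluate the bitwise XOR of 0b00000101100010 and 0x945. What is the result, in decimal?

2087

a = 000101100010
0x945 = 100101000101
XOR → 100000100111 = 2087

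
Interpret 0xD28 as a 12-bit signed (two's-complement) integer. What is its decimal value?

pattern = 110100101000 (MSB is 1 ⇒ negative)
Invert: 001011010111, add 1 → 001011011000 = 728, so the value is -728.
(Equivalently: 3368 - 2^12 = 3368 - 4096 = -728.)

-728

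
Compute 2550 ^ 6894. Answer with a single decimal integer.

4888

2550 = 0100111110110
6894 = 1101011101110
XOR → 1001100011000 = 4888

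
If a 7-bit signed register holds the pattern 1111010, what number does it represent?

pattern = 1111010 (MSB is 1 ⇒ negative)
Invert: 0000101, add 1 → 0000110 = 6, so the value is -6.
(Equivalently: 122 - 2^7 = 122 - 128 = -6.)

-6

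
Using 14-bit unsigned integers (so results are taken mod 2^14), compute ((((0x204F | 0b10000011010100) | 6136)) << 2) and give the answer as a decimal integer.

0x204F = 10000001001111
0b10000011010100 = 10000011010100
→ | → 10000011011111 = 8415
6136 = 01011111111000
→ | → 11011111111111 = 14335
→ << 2 (mod 2^14) → 01111111111100 = 8188

8188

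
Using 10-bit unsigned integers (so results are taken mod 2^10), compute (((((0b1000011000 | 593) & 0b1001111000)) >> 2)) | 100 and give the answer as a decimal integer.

0b1000011000 = 1000011000
593 = 1001010001
→ | → 1001011001 = 601
0b1001111000 = 1001111000
→ & → 1001011000 = 600
→ >> 2 → 0010010110 = 150
100 = 0001100100
→ | → 0011110110 = 246

246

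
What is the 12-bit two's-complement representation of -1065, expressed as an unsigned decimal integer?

1065 in 12 bits: 010000101001
Invert: 101111010110
Add 1:  101111010111 = 3031
(Check: 2^12 - 1065 = 4096 - 1065 = 3031.)

3031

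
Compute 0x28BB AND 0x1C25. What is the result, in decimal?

2081

0x28BB = 10100010111011
0x1C25 = 01110000100101
AND → 00100000100001 = 2081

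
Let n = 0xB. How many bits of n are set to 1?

3

0xB = 1011
Count the 1s: 1 + 1 + 1 = 3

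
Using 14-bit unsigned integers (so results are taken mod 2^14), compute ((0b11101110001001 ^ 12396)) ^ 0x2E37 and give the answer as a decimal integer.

0b11101110001001 = 11101110001001
12396 = 11000001101100
→ ^ → 00101111100101 = 3045
0x2E37 = 10111000110111
→ ^ → 10010111010010 = 9682

9682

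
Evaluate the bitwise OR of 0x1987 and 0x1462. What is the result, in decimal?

0x1987 = 1100110000111
0x1462 = 1010001100010
 OR → 1110111100111 = 7655

7655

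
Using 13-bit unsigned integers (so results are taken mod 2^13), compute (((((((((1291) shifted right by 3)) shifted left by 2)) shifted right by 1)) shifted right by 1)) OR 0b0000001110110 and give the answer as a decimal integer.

1291 = 0010100001011
→ shifted right by 3 → 0000010100001 = 161
→ shifted left by 2 (mod 2^13) → 0001010000100 = 644
→ shifted right by 1 → 0000101000010 = 322
→ shifted right by 1 → 0000010100001 = 161
0b0000001110110 = 0000001110110
→ OR → 0000011110111 = 247

247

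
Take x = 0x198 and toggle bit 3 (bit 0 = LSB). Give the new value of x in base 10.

400

x = 0000110011000
bit 3 is currently 1; toggle it via x ^ (1 << 3) = x ^ 8
→ 0000110010000 = 400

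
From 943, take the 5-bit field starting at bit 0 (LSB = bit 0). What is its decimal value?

v = 0001110101111
Shift right by 0: 0001110101111
Mask low 5 bits: 01111 = 15

15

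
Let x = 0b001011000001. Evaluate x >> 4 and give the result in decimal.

44

x = 1011000001
shift right by 4 → 0000101100 = 44
(equivalently, floor(705 / 16))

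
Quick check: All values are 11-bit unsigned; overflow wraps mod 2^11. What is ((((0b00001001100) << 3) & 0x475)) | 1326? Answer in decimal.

0b00001001100 = 00001001100
→ << 3 (mod 2^11) → 01001100000 = 608
0x475 = 10001110101
→ & → 00001100000 = 96
1326 = 10100101110
→ | → 10101101110 = 1390

1390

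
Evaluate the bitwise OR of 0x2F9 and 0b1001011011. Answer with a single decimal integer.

0x2F9 = 1011111001
b = 1001011011
 OR → 1011111011 = 763

763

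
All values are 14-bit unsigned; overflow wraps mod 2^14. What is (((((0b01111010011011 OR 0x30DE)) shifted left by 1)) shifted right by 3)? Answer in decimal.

0b01111010011011 = 01111010011011
0x30DE = 11000011011110
→ OR → 11111011011111 = 16095
→ shifted left by 1 (mod 2^14) → 11110110111110 = 15806
→ shifted right by 3 → 00011110110111 = 1975

1975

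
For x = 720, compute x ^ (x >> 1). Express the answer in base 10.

x = 1011010000 = 720
x>>1 = 0101101000
XOR  = 1110111000 = 952
(x ^ (x >> 1) gives the standard binary-reflected Gray code of x.)

952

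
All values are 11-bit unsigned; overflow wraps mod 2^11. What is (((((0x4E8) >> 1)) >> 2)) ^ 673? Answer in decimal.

572

0x4E8 = 10011101000
→ >> 1 → 01001110100 = 628
→ >> 2 → 00010011101 = 157
673 = 01010100001
→ ^ → 01000111100 = 572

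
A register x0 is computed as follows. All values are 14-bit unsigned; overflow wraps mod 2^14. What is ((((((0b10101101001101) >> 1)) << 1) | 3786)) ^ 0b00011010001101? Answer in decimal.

0b10101101001101 = 10101101001101
→ >> 1 → 01010110100110 = 5542
→ << 1 (mod 2^14) → 10101101001100 = 11084
3786 = 00111011001010
→ | → 10111111001110 = 12238
0b00011010001101 = 00011010001101
→ ^ → 10100101000011 = 10563

10563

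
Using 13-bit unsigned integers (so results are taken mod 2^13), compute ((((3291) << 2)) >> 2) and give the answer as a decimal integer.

3291 = 0110011011011
→ << 2 (mod 2^13) → 1001101101100 = 4972
→ >> 2 → 0010011011011 = 1243

1243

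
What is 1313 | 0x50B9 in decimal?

21945

1313 = 000010100100001
0x50B9 = 101000010111001
 OR → 101010110111001 = 21945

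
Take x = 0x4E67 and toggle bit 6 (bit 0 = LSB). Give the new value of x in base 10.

x = 100111001100111
bit 6 is currently 1; toggle it via x ^ (1 << 6) = x ^ 64
→ 100111000100111 = 20007

20007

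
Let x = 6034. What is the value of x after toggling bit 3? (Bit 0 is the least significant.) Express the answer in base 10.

6042

x = 1011110010010
bit 3 is currently 0; toggle it via x ^ (1 << 3) = x ^ 8
→ 1011110011010 = 6042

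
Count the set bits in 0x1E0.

0x1E0 = 111100000
Count the 1s: 1 + 1 + 1 + 1 = 4

4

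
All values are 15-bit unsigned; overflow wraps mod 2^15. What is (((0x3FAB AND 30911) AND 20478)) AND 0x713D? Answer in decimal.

0x3FAB = 011111110101011
30911 = 111100010111111
→ AND → 011100010101011 = 14507
20478 = 100111111111110
→ AND → 000100010101010 = 2218
0x713D = 111000100111101
→ AND → 000000000101000 = 40

40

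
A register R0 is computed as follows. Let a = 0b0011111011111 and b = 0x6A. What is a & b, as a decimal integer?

74

a = 11111011111
0x6A = 00001101010
AND → 00001001010 = 74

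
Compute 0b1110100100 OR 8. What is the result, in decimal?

940

a = 1110100100
8 = 0000001000
 OR → 1110101100 = 940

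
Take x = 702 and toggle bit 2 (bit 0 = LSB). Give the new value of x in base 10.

x = 1010111110
bit 2 is currently 1; toggle it via x ^ (1 << 2) = x ^ 4
→ 1010111010 = 698

698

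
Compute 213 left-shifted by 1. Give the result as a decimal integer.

426

213 = 011010101
shift left by 1 → 110101010 = 426
(equivalently, 213 × 2^1 = 213 × 2)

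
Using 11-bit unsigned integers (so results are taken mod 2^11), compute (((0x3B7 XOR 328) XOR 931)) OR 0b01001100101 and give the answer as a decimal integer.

0x3B7 = 01110110111
328 = 00101001000
→ XOR → 01011111111 = 767
931 = 01110100011
→ XOR → 00101011100 = 348
0b01001100101 = 01001100101
→ OR → 01101111101 = 893

893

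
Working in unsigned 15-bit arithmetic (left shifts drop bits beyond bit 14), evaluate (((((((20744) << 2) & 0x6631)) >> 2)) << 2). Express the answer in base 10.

17440

20744 = 101000100001000
→ << 2 (mod 2^15) → 100010000100000 = 17440
0x6631 = 110011000110001
→ & → 100010000100000 = 17440
→ >> 2 → 001000100001000 = 4360
→ << 2 (mod 2^15) → 100010000100000 = 17440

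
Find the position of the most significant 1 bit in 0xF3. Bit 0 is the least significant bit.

0xF3 = 11110011
The topmost 1 is at position 7 (since 2^7 = 128 ≤ 243 < 256).

7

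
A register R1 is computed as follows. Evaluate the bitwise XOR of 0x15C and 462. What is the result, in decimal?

146

0x15C = 101011100
462 = 111001110
XOR → 010010010 = 146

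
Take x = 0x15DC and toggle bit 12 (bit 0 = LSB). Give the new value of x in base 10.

x = 1010111011100
bit 12 is currently 1; toggle it via x ^ (1 << 12) = x ^ 4096
→ 0010111011100 = 1500

1500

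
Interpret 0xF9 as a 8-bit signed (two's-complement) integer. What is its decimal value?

-7

pattern = 11111001 (MSB is 1 ⇒ negative)
Invert: 00000110, add 1 → 00000111 = 7, so the value is -7.
(Equivalently: 249 - 2^8 = 249 - 256 = -7.)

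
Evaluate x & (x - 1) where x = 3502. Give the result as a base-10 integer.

x = 110110101110 = 3502
x - 1 = 110110101101
AND   = 110110101100 = 3500
(x & (x - 1) clears the lowest set bit of x.)

3500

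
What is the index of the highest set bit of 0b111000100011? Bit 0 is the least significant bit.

11

0b111000100011 = 111000100011
The topmost 1 is at position 11 (since 2^11 = 2048 ≤ 3619 < 4096).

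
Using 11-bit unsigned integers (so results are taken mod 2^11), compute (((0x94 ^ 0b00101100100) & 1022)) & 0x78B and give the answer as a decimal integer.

384

0x94 = 00010010100
0b00101100100 = 00101100100
→ ^ → 00111110000 = 496
1022 = 01111111110
→ & → 00111110000 = 496
0x78B = 11110001011
→ & → 00110000000 = 384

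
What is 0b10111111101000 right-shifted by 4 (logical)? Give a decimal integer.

766

x = 10111111101000
shift right by 4 → 00001011111110 = 766
(equivalently, floor(12264 / 16))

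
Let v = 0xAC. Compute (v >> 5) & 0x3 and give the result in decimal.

1

v = 010101100
Shift right by 5: 0101
Mask low 2 bits: 01 = 1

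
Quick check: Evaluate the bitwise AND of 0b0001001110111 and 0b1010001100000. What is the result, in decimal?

96

a = 0001001110111
b = 1010001100000
AND → 0000001100000 = 96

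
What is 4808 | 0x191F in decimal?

4808 = 1001011001000
0x191F = 1100100011111
 OR → 1101111011111 = 7135

7135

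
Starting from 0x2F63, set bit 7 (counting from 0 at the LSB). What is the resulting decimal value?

12259

x = 10111101100011
bit 7 is currently 0; set it via x | (1 << 7) = x | 128
→ 10111111100011 = 12259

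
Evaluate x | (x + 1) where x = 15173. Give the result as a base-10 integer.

15175

x = 11101101000101 = 15173
x + 1 = 11101101000110
OR    = 11101101000111 = 15175
(x | (x + 1) sets the lowest cleared bit.)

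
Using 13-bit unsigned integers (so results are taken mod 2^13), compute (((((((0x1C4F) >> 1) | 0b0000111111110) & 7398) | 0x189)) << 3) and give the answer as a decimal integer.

0x1C4F = 1110001001111
→ >> 1 → 0111000100111 = 3623
0b0000111111110 = 0000111111110
→ | → 0111111111111 = 4095
7398 = 1110011100110
→ & → 0110011100110 = 3302
0x189 = 0000110001001
→ | → 0110111101111 = 3567
→ << 3 (mod 2^13) → 0111101111000 = 3960

3960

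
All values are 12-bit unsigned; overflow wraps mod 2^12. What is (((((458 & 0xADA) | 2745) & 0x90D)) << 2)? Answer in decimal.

36

458 = 000111001010
0xADA = 101011011010
→ & → 000011001010 = 202
2745 = 101010111001
→ | → 101011111011 = 2811
0x90D = 100100001101
→ & → 100000001001 = 2057
→ << 2 (mod 2^12) → 000000100100 = 36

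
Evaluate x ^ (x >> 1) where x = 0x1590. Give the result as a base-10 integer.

8024

x = 1010110010000 = 5520
x>>1 = 0101011001000
XOR  = 1111101011000 = 8024
(x ^ (x >> 1) gives the standard binary-reflected Gray code of x.)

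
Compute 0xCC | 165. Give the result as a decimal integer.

0xCC = 11001100
165 = 10100101
 OR → 11101101 = 237

237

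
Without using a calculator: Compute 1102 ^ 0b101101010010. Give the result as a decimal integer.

3868

1102 = 010001001110
b = 101101010010
XOR → 111100011100 = 3868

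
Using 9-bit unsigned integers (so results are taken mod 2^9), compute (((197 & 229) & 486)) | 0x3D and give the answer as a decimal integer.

253

197 = 011000101
229 = 011100101
→ & → 011000101 = 197
486 = 111100110
→ & → 011000100 = 196
0x3D = 000111101
→ | → 011111101 = 253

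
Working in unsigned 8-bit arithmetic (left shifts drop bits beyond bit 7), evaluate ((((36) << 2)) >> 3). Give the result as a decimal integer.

18

36 = 00100100
→ << 2 (mod 2^8) → 10010000 = 144
→ >> 3 → 00010010 = 18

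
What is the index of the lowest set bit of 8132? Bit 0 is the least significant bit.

8132 = 1111111000100
Trailing zeros: 2, so the lowest set bit is bit 2 (value 4).

2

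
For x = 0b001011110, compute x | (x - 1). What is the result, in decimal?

95

x = 1011110 = 94
x - 1 = 1011101
OR    = 1011111 = 95
(x | (x - 1) sets all bits below the lowest set bit.)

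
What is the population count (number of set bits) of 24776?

24776 = 110000011001000
Count the 1s: 1 + 1 + 1 + 1 + 1 = 5

5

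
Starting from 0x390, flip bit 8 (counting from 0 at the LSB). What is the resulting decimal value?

x = 0001110010000
bit 8 is currently 1; toggle it via x ^ (1 << 8) = x ^ 256
→ 0001010010000 = 656

656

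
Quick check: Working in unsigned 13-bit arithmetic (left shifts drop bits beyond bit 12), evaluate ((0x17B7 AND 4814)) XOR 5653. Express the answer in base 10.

1171

0x17B7 = 1011110110111
4814 = 1001011001110
→ AND → 1001010000110 = 4742
5653 = 1011000010101
→ XOR → 0010010010011 = 1171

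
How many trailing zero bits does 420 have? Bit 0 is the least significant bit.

420 = 110100100
Trailing zeros: 2, so the lowest set bit is bit 2 (value 4).

2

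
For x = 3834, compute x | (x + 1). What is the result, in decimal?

3835

x = 111011111010 = 3834
x + 1 = 111011111011
OR    = 111011111011 = 3835
(x | (x + 1) sets the lowest cleared bit.)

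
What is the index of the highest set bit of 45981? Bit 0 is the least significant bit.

45981 = 1011001110011101
The topmost 1 is at position 15 (since 2^15 = 32768 ≤ 45981 < 65536).

15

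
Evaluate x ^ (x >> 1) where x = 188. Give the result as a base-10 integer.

x = 10111100 = 188
x>>1 = 01011110
XOR  = 11100010 = 226
(x ^ (x >> 1) gives the standard binary-reflected Gray code of x.)

226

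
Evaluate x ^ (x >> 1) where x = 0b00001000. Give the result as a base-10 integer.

x = 1000 = 8
x>>1 = 0100
XOR  = 1100 = 12
(x ^ (x >> 1) gives the standard binary-reflected Gray code of x.)

12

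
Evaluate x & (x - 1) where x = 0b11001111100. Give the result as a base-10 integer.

1656

x = 11001111100 = 1660
x - 1 = 11001111011
AND   = 11001111000 = 1656
(x & (x - 1) clears the lowest set bit of x.)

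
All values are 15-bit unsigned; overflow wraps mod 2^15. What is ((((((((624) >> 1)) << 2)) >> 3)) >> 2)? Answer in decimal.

39

624 = 000001001110000
→ >> 1 → 000000100111000 = 312
→ << 2 (mod 2^15) → 000010011100000 = 1248
→ >> 3 → 000000010011100 = 156
→ >> 2 → 000000000100111 = 39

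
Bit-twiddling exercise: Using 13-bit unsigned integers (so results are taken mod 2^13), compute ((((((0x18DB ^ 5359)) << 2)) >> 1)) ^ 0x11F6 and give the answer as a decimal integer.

6558

0x18DB = 1100011011011
5359 = 1010011101111
→ ^ → 0110000110100 = 3124
→ << 2 (mod 2^13) → 1000011010000 = 4304
→ >> 1 → 0100001101000 = 2152
0x11F6 = 1000111110110
→ ^ → 1100110011110 = 6558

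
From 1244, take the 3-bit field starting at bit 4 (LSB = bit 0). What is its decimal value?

v = 10011011100
Shift right by 4: 1001101
Mask low 3 bits: 101 = 5

5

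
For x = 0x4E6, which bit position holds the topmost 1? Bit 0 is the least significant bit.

10

0x4E6 = 10011100110
The topmost 1 is at position 10 (since 2^10 = 1024 ≤ 1254 < 2048).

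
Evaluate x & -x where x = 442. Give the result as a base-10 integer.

2

x = 110111010 = 442
-x (two's complement) = …001000110
AND   = 000000010 = 2
(x & -x isolates the lowest set bit of x.)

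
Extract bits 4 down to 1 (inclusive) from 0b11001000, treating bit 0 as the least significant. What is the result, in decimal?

v = 11001000
Shift right by 1: 1100100
Mask low 4 bits: 0100 = 4

4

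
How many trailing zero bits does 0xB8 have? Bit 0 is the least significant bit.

0xB8 = 10111000
Trailing zeros: 3, so the lowest set bit is bit 3 (value 8).

3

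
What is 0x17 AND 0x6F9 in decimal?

0x17 = 00000010111
0x6F9 = 11011111001
AND → 00000010001 = 17

17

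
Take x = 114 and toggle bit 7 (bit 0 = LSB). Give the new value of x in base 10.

242

x = 001110010
bit 7 is currently 0; toggle it via x ^ (1 << 7) = x ^ 128
→ 011110010 = 242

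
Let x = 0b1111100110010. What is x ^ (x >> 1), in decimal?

4267

x = 1111100110010 = 7986
x>>1 = 0111110011001
XOR  = 1000010101011 = 4267
(x ^ (x >> 1) gives the standard binary-reflected Gray code of x.)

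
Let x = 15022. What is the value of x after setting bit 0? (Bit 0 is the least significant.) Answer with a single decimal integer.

x = 11101010101110
bit 0 is currently 0; set it via x | (1 << 0) = x | 1
→ 11101010101111 = 15023

15023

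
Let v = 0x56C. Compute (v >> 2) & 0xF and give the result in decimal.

11

v = 010101101100
Shift right by 2: 0101011011
Mask low 4 bits: 1011 = 11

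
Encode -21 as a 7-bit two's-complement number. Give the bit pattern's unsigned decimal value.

107

21 in 7 bits: 0010101
Invert: 1101010
Add 1:  1101011 = 107
(Check: 2^7 - 21 = 128 - 21 = 107.)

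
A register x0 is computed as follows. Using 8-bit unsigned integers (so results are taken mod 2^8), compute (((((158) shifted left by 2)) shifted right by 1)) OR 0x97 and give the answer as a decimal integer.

191

158 = 10011110
→ shifted left by 2 (mod 2^8) → 01111000 = 120
→ shifted right by 1 → 00111100 = 60
0x97 = 10010111
→ OR → 10111111 = 191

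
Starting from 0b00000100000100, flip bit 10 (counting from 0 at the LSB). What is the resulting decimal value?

x = 00000100000100
bit 10 is currently 0; toggle it via x ^ (1 << 10) = x ^ 1024
→ 00010100000100 = 1284

1284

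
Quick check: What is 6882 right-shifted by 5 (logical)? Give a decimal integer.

215

6882 = 1101011100010
shift right by 5 → 0000011010111 = 215
(equivalently, floor(6882 / 32))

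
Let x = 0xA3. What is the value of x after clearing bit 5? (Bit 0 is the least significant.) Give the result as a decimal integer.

x = 010100011
bit 5 is currently 1; clear it via x & ~(1 << 5) = x & ~32
→ 010000011 = 131

131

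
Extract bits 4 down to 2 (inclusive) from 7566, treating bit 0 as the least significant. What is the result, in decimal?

3

v = 01110110001110
Shift right by 2: 011101100011
Mask low 3 bits: 011 = 3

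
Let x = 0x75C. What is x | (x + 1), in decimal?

x = 11101011100 = 1884
x + 1 = 11101011101
OR    = 11101011101 = 1885
(x | (x + 1) sets the lowest cleared bit.)

1885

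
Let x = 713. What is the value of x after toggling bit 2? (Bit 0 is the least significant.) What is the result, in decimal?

x = 1011001001
bit 2 is currently 0; toggle it via x ^ (1 << 2) = x ^ 4
→ 1011001101 = 717

717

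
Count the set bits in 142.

4

142 = 10001110
Count the 1s: 1 + 1 + 1 + 1 = 4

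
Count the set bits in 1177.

5

1177 = 10010011001
Count the 1s: 1 + 1 + 1 + 1 + 1 = 5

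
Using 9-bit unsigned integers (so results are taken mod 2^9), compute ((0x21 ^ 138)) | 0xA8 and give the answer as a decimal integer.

171

0x21 = 000100001
138 = 010001010
→ ^ → 010101011 = 171
0xA8 = 010101000
→ | → 010101011 = 171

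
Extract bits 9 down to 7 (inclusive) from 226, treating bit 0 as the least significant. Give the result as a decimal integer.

1

v = 0011100010
Shift right by 7: 001
Mask low 3 bits: 001 = 1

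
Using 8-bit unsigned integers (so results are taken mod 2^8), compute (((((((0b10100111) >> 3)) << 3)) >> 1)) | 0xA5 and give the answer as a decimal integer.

245

0b10100111 = 10100111
→ >> 3 → 00010100 = 20
→ << 3 (mod 2^8) → 10100000 = 160
→ >> 1 → 01010000 = 80
0xA5 = 10100101
→ | → 11110101 = 245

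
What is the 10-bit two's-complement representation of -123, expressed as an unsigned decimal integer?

123 in 10 bits: 0001111011
Invert: 1110000100
Add 1:  1110000101 = 901
(Check: 2^10 - 123 = 1024 - 123 = 901.)

901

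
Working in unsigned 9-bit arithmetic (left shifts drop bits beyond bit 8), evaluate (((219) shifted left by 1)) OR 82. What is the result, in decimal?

219 = 011011011
→ shifted left by 1 (mod 2^9) → 110110110 = 438
82 = 001010010
→ OR → 111110110 = 502

502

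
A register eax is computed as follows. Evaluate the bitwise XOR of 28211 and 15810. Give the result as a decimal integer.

28211 = 110111000110011
15810 = 011110111000010
XOR → 101001111110001 = 21489

21489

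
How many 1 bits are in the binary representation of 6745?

6745 = 1101001011001
Count the 1s: 1 + 1 + 1 + 1 + 1 + 1 + 1 = 7

7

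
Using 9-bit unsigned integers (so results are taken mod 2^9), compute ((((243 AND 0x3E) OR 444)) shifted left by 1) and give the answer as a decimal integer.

243 = 011110011
0x3E = 000111110
→ AND → 000110010 = 50
444 = 110111100
→ OR → 110111110 = 446
→ shifted left by 1 (mod 2^9) → 101111100 = 380

380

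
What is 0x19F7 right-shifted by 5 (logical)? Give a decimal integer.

207

0x19F7 = 1100111110111
shift right by 5 → 0000011001111 = 207
(equivalently, floor(6647 / 32))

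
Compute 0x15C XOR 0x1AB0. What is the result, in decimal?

0x15C = 0000101011100
0x1AB0 = 1101010110000
XOR → 1101111101100 = 7148

7148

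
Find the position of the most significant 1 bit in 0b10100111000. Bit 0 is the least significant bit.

0b10100111000 = 10100111000
The topmost 1 is at position 10 (since 2^10 = 1024 ≤ 1336 < 2048).

10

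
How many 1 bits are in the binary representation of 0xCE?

0xCE = 11001110
Count the 1s: 1 + 1 + 1 + 1 + 1 = 5

5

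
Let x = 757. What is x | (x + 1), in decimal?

759

x = 1011110101 = 757
x + 1 = 1011110110
OR    = 1011110111 = 759
(x | (x + 1) sets the lowest cleared bit.)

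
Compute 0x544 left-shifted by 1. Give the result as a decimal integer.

2696

0x544 = 010101000100
shift left by 1 → 101010001000 = 2696
(equivalently, 1348 × 2^1 = 1348 × 2)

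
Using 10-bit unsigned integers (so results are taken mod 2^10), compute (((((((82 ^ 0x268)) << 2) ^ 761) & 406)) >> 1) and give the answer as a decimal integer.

8

82 = 0001010010
0x268 = 1001101000
→ ^ → 1000111010 = 570
→ << 2 (mod 2^10) → 0011101000 = 232
761 = 1011111001
→ ^ → 1000010001 = 529
406 = 0110010110
→ & → 0000010000 = 16
→ >> 1 → 0000001000 = 8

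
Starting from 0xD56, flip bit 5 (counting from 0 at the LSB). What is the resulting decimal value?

x = 110101010110
bit 5 is currently 0; toggle it via x ^ (1 << 5) = x ^ 32
→ 110101110110 = 3446

3446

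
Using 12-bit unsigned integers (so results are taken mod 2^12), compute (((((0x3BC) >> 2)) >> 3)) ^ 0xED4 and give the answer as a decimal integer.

0x3BC = 001110111100
→ >> 2 → 000011101111 = 239
→ >> 3 → 000000011101 = 29
0xED4 = 111011010100
→ ^ → 111011001001 = 3785

3785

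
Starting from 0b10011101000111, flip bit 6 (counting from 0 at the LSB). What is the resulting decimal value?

9991

x = 10011101000111
bit 6 is currently 1; toggle it via x ^ (1 << 6) = x ^ 64
→ 10011100000111 = 9991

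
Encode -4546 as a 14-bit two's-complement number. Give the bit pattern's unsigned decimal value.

11838

4546 in 14 bits: 01000111000010
Invert: 10111000111101
Add 1:  10111000111110 = 11838
(Check: 2^14 - 4546 = 16384 - 4546 = 11838.)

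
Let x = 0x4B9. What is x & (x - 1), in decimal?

1208

x = 10010111001 = 1209
x - 1 = 10010111000
AND   = 10010111000 = 1208
(x & (x - 1) clears the lowest set bit of x.)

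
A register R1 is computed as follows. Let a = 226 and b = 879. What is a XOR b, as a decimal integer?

909

226 = 0011100010
879 = 1101101111
XOR → 1110001101 = 909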